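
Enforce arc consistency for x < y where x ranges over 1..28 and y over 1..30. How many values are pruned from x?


For the constraint x < y, x needs a supporting value in y's domain.
x can be at most 29 (one less than y's maximum).
Valid x values from domain: 28 out of 28.
Pruned = 28 - 28 = 0.

0


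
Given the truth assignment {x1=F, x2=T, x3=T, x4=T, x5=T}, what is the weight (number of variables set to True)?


The weight is the number of variables assigned True.
True variables: x2, x3, x4, x5.
Weight = 4.

4


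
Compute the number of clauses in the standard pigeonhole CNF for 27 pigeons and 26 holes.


The PHP encoding has two parts:
1) At-least-one-hole clauses: 27 (one per pigeon, each with 26 literals).
2) At-most-one-pigeon-per-hole clauses: 26 holes * C(27,2) = 26 * 351 = 9126.
Total clauses = 27 + 9126 = 9153.

9153


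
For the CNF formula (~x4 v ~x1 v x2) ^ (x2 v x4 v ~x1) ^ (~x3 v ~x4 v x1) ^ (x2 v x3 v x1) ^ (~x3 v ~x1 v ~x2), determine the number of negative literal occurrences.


Scan each clause for negated literals.
Clause 1: 2 negative; Clause 2: 1 negative; Clause 3: 2 negative; Clause 4: 0 negative; Clause 5: 3 negative.
Total negative literal occurrences = 8.

8


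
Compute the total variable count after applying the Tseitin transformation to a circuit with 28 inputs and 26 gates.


The Tseitin transformation introduces one auxiliary variable per gate.
Total variables = inputs + gates = 28 + 26 = 54.

54


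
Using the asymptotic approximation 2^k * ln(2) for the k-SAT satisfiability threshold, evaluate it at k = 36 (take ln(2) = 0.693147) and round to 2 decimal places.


Using the asymptotic formula: threshold ~ 2^k * ln(2).
2^36 = 68719476736.
68719476736 * 0.693147 = 47632699141.13.

47632699141.13


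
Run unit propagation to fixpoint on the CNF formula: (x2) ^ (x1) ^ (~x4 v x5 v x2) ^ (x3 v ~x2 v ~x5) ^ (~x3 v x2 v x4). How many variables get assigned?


Unit propagation repeatedly assigns the literal in any unit clause, then simplifies.
Assignments in order: x2 = T, x1 = T.
No further unit clauses remain.
Total variables assigned = 2.

2


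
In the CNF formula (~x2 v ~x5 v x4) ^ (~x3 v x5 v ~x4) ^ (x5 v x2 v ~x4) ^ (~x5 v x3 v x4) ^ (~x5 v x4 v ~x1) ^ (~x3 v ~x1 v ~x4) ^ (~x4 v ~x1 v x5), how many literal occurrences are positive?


Scan each clause for unnegated literals.
Clause 1: 1 positive; Clause 2: 1 positive; Clause 3: 2 positive; Clause 4: 2 positive; Clause 5: 1 positive; Clause 6: 0 positive; Clause 7: 1 positive.
Total positive literal occurrences = 8.

8


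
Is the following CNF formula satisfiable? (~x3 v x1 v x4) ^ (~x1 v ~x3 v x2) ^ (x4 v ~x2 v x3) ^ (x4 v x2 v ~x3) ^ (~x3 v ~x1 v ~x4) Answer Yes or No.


Check all 16 possible truth assignments.
Number of satisfying assignments found: 9.
The formula is satisfiable.

Yes


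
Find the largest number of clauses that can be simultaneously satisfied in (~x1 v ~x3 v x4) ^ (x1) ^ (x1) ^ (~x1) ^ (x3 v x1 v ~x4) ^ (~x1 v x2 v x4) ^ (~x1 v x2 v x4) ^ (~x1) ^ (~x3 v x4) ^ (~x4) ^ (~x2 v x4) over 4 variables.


Enumerate all 16 truth assignments.
For each, count how many of the 11 clauses are satisfied.
The formula is not fully satisfiable, so the maximum is below 11.
Maximum simultaneously satisfiable clauses = 9.

9


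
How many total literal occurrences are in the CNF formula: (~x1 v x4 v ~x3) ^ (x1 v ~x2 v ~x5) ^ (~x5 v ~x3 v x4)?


Clause lengths: 3, 3, 3.
Sum = 3 + 3 + 3 = 9.

9


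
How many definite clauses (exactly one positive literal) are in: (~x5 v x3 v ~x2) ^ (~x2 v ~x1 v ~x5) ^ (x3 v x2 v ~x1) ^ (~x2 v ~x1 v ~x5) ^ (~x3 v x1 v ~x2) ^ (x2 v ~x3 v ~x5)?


A definite clause has exactly one positive literal.
Clause 1: 1 positive -> definite
Clause 2: 0 positive -> not definite
Clause 3: 2 positive -> not definite
Clause 4: 0 positive -> not definite
Clause 5: 1 positive -> definite
Clause 6: 1 positive -> definite
Definite clause count = 3.

3


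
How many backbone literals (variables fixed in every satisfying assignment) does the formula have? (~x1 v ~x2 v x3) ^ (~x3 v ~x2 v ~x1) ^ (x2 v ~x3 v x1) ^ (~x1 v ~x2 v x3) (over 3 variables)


Find all satisfying assignments: 5 model(s).
Check which variables have the same value in every model.
No variable is fixed across all models.
Backbone size = 0.

0


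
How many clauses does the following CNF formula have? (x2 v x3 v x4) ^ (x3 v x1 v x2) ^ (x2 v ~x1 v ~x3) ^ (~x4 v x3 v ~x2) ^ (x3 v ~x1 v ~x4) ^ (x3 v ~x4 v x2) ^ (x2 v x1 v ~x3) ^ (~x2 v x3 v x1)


Each group enclosed in parentheses joined by ^ is one clause.
Counting the conjuncts: 8 clauses.

8


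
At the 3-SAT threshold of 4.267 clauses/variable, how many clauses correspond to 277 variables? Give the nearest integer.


The 3-SAT phase transition occurs at approximately 4.267 clauses per variable.
m = 4.267 * 277 = 1181.959.
Rounded to nearest integer: 1182.

1182


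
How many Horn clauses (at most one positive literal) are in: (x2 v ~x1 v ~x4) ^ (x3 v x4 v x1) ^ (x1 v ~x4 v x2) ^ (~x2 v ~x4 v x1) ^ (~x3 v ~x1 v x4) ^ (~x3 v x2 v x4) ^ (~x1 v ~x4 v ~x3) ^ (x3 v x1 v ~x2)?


A Horn clause has at most one positive literal.
Clause 1: 1 positive lit(s) -> Horn
Clause 2: 3 positive lit(s) -> not Horn
Clause 3: 2 positive lit(s) -> not Horn
Clause 4: 1 positive lit(s) -> Horn
Clause 5: 1 positive lit(s) -> Horn
Clause 6: 2 positive lit(s) -> not Horn
Clause 7: 0 positive lit(s) -> Horn
Clause 8: 2 positive lit(s) -> not Horn
Total Horn clauses = 4.

4


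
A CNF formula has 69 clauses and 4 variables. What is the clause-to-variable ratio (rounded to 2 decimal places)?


Clause-to-variable ratio = clauses / variables.
69 / 4 = 17.25.

17.25


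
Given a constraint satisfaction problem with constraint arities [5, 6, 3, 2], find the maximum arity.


The arities are: 5, 6, 3, 2.
Scan for the maximum value.
Maximum arity = 6.

6


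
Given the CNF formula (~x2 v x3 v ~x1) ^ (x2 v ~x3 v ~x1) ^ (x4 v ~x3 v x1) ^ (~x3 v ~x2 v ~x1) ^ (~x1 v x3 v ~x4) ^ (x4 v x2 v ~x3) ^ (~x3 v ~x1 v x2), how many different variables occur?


Identify each distinct variable in the formula.
Variables found: x1, x2, x3, x4.
Total distinct variables = 4.

4


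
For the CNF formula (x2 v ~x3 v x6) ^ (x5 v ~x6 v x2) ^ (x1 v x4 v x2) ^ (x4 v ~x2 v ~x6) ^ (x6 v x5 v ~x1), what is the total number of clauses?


Each group enclosed in parentheses joined by ^ is one clause.
Counting the conjuncts: 5 clauses.

5


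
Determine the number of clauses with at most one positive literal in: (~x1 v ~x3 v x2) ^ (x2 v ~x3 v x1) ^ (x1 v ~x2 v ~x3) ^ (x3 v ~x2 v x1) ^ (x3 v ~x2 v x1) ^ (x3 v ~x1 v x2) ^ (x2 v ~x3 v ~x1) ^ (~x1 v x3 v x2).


A Horn clause has at most one positive literal.
Clause 1: 1 positive lit(s) -> Horn
Clause 2: 2 positive lit(s) -> not Horn
Clause 3: 1 positive lit(s) -> Horn
Clause 4: 2 positive lit(s) -> not Horn
Clause 5: 2 positive lit(s) -> not Horn
Clause 6: 2 positive lit(s) -> not Horn
Clause 7: 1 positive lit(s) -> Horn
Clause 8: 2 positive lit(s) -> not Horn
Total Horn clauses = 3.

3


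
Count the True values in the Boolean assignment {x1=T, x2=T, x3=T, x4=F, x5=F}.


The weight is the number of variables assigned True.
True variables: x1, x2, x3.
Weight = 3.

3


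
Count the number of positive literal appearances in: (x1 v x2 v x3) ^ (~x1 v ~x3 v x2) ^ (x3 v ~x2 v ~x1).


Scan each clause for unnegated literals.
Clause 1: 3 positive; Clause 2: 1 positive; Clause 3: 1 positive.
Total positive literal occurrences = 5.

5


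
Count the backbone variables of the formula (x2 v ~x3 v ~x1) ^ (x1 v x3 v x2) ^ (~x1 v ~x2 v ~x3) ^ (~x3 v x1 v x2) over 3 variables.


Find all satisfying assignments: 4 model(s).
Check which variables have the same value in every model.
No variable is fixed across all models.
Backbone size = 0.

0


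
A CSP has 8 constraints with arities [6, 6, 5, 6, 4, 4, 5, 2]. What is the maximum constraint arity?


The arities are: 6, 6, 5, 6, 4, 4, 5, 2.
Scan for the maximum value.
Maximum arity = 6.

6


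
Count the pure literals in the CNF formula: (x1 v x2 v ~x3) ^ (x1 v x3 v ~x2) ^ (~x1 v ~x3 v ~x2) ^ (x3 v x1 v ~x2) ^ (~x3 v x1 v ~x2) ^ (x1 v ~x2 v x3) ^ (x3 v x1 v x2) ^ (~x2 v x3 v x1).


A pure literal appears in only one polarity across all clauses.
No pure literals found.
Count = 0.

0


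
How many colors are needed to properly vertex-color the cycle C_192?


A cycle on an even number of vertices is bipartite: alternate two colors around the cycle.
Since 192 is even, two colors suffice, and at least two are needed because the graph has edges.
Chromatic number = 2.

2


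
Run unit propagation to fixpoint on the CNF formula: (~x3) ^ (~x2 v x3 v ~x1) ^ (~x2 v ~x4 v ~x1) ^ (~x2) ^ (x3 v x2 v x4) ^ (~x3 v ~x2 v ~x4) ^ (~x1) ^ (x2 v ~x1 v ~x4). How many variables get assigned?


Unit propagation repeatedly assigns the literal in any unit clause, then simplifies.
Assignments in order: x3 = F, x2 = F, x4 = T, x1 = F.
No further unit clauses remain.
Total variables assigned = 4.

4


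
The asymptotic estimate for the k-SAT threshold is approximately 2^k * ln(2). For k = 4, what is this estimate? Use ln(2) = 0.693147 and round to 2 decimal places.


Using the asymptotic formula: threshold ~ 2^k * ln(2).
2^4 = 16.
16 * 0.693147 = 11.09.

11.09


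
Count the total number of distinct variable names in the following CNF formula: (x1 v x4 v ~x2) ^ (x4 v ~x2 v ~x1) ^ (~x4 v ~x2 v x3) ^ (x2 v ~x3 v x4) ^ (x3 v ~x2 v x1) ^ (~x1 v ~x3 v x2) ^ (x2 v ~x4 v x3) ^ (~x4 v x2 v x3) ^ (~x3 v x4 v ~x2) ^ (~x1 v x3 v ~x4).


Identify each distinct variable in the formula.
Variables found: x1, x2, x3, x4.
Total distinct variables = 4.

4


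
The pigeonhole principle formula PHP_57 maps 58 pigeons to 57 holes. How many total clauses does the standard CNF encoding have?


The PHP encoding has two parts:
1) At-least-one-hole clauses: 58 (one per pigeon, each with 57 literals).
2) At-most-one-pigeon-per-hole clauses: 57 holes * C(58,2) = 57 * 1653 = 94221.
Total clauses = 58 + 94221 = 94279.

94279


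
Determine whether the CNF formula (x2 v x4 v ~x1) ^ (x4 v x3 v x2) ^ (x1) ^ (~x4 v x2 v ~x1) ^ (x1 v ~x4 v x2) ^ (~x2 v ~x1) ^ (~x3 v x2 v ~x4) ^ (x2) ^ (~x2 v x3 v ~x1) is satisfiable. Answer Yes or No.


Check all 16 possible truth assignments.
Number of satisfying assignments found: 0.
The formula is unsatisfiable.

No


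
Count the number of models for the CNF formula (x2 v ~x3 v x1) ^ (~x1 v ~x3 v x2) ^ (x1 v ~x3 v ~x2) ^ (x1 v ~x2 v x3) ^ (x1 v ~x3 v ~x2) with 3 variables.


Enumerate all 8 truth assignments over 3 variables.
Test each against every clause.
Satisfying assignments found: 4.

4


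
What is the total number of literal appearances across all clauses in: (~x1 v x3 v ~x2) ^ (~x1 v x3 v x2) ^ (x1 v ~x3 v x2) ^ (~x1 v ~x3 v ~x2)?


Clause lengths: 3, 3, 3, 3.
Sum = 3 + 3 + 3 + 3 = 12.

12


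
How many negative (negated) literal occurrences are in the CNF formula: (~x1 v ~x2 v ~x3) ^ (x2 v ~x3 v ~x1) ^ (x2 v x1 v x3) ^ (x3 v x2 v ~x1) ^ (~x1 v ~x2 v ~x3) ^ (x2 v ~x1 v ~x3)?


Scan each clause for negated literals.
Clause 1: 3 negative; Clause 2: 2 negative; Clause 3: 0 negative; Clause 4: 1 negative; Clause 5: 3 negative; Clause 6: 2 negative.
Total negative literal occurrences = 11.

11


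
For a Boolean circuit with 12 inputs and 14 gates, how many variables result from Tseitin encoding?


The Tseitin transformation introduces one auxiliary variable per gate.
Total variables = inputs + gates = 12 + 14 = 26.

26


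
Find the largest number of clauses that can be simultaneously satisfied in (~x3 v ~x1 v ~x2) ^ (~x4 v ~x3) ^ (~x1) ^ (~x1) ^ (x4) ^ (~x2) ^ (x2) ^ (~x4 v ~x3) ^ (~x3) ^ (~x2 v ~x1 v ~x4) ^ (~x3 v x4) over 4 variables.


Enumerate all 16 truth assignments.
For each, count how many of the 11 clauses are satisfied.
The formula is not fully satisfiable, so the maximum is below 11.
Maximum simultaneously satisfiable clauses = 10.

10


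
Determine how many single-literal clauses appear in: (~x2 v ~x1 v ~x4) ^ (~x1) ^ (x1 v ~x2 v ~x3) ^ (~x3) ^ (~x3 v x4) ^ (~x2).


A unit clause contains exactly one literal.
Unit clauses found: (~x1), (~x3), (~x2).
Count = 3.

3


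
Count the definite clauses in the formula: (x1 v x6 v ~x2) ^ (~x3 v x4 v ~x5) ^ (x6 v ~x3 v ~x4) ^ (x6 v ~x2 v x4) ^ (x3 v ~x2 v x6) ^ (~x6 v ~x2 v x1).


A definite clause has exactly one positive literal.
Clause 1: 2 positive -> not definite
Clause 2: 1 positive -> definite
Clause 3: 1 positive -> definite
Clause 4: 2 positive -> not definite
Clause 5: 2 positive -> not definite
Clause 6: 1 positive -> definite
Definite clause count = 3.

3


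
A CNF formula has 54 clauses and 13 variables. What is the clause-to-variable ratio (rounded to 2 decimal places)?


Clause-to-variable ratio = clauses / variables.
54 / 13 = 4.15.

4.15


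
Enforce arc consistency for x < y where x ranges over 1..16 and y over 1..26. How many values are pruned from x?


For the constraint x < y, x needs a supporting value in y's domain.
x can be at most 25 (one less than y's maximum).
Valid x values from domain: 16 out of 16.
Pruned = 16 - 16 = 0.

0


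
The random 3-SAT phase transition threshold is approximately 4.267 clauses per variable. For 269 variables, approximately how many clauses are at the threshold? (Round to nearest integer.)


The 3-SAT phase transition occurs at approximately 4.267 clauses per variable.
m = 4.267 * 269 = 1147.823.
Rounded to nearest integer: 1148.

1148


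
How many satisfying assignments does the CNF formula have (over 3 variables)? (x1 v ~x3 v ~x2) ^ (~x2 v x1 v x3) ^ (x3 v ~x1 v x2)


Enumerate all 8 truth assignments over 3 variables.
Test each against every clause.
Satisfying assignments found: 5.

5


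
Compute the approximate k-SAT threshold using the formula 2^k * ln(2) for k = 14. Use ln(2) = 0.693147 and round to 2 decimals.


Using the asymptotic formula: threshold ~ 2^k * ln(2).
2^14 = 16384.
16384 * 0.693147 = 11356.52.

11356.52


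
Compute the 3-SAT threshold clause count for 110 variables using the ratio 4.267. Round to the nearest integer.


The 3-SAT phase transition occurs at approximately 4.267 clauses per variable.
m = 4.267 * 110 = 469.37.
Rounded to nearest integer: 469.

469


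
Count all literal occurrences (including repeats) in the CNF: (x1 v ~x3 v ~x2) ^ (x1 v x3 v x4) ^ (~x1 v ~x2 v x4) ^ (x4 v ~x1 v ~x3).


Clause lengths: 3, 3, 3, 3.
Sum = 3 + 3 + 3 + 3 = 12.

12


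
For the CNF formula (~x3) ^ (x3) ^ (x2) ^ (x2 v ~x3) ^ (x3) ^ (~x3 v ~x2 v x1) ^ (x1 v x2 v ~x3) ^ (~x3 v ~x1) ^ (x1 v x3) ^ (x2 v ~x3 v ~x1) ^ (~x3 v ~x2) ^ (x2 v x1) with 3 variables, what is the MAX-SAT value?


Enumerate all 8 truth assignments.
For each, count how many of the 12 clauses are satisfied.
The formula is not fully satisfiable, so the maximum is below 12.
Maximum simultaneously satisfiable clauses = 10.

10


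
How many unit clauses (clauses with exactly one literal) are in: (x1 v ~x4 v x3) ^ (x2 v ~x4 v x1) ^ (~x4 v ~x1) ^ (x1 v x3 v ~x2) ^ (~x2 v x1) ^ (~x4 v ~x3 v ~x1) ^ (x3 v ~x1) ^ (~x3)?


A unit clause contains exactly one literal.
Unit clauses found: (~x3).
Count = 1.

1


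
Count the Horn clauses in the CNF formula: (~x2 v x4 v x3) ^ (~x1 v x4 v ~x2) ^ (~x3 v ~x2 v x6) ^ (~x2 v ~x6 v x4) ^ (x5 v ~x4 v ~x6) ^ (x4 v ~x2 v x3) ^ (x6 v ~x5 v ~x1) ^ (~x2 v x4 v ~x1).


A Horn clause has at most one positive literal.
Clause 1: 2 positive lit(s) -> not Horn
Clause 2: 1 positive lit(s) -> Horn
Clause 3: 1 positive lit(s) -> Horn
Clause 4: 1 positive lit(s) -> Horn
Clause 5: 1 positive lit(s) -> Horn
Clause 6: 2 positive lit(s) -> not Horn
Clause 7: 1 positive lit(s) -> Horn
Clause 8: 1 positive lit(s) -> Horn
Total Horn clauses = 6.

6


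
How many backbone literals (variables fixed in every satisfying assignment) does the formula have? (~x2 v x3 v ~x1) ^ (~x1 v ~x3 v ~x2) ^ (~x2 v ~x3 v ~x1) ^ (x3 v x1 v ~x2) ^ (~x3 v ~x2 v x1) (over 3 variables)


Find all satisfying assignments: 4 model(s).
Check which variables have the same value in every model.
Fixed variables: x2=F.
Backbone size = 1.

1


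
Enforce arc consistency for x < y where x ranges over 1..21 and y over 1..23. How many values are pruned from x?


For the constraint x < y, x needs a supporting value in y's domain.
x can be at most 22 (one less than y's maximum).
Valid x values from domain: 21 out of 21.
Pruned = 21 - 21 = 0.

0


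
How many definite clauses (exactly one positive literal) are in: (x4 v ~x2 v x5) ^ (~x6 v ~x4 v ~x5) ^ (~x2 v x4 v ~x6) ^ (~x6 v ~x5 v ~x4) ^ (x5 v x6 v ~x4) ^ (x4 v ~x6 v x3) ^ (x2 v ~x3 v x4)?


A definite clause has exactly one positive literal.
Clause 1: 2 positive -> not definite
Clause 2: 0 positive -> not definite
Clause 3: 1 positive -> definite
Clause 4: 0 positive -> not definite
Clause 5: 2 positive -> not definite
Clause 6: 2 positive -> not definite
Clause 7: 2 positive -> not definite
Definite clause count = 1.

1


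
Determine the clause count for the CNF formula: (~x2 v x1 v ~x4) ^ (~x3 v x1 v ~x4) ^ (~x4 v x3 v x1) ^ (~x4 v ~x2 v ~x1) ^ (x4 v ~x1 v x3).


Each group enclosed in parentheses joined by ^ is one clause.
Counting the conjuncts: 5 clauses.

5


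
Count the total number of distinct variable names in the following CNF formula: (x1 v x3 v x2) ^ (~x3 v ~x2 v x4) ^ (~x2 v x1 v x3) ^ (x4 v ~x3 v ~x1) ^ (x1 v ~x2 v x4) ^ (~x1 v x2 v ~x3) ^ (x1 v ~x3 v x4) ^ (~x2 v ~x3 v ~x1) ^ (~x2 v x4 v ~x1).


Identify each distinct variable in the formula.
Variables found: x1, x2, x3, x4.
Total distinct variables = 4.

4


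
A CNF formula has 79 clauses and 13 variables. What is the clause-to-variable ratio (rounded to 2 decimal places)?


Clause-to-variable ratio = clauses / variables.
79 / 13 = 6.08.

6.08


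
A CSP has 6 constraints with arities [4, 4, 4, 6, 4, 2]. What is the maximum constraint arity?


The arities are: 4, 4, 4, 6, 4, 2.
Scan for the maximum value.
Maximum arity = 6.

6


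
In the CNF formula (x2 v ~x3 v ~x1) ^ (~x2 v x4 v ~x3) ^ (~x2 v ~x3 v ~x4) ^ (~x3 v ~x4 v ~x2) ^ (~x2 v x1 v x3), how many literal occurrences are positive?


Scan each clause for unnegated literals.
Clause 1: 1 positive; Clause 2: 1 positive; Clause 3: 0 positive; Clause 4: 0 positive; Clause 5: 2 positive.
Total positive literal occurrences = 4.

4


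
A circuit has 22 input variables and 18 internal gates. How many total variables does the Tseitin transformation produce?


The Tseitin transformation introduces one auxiliary variable per gate.
Total variables = inputs + gates = 22 + 18 = 40.

40


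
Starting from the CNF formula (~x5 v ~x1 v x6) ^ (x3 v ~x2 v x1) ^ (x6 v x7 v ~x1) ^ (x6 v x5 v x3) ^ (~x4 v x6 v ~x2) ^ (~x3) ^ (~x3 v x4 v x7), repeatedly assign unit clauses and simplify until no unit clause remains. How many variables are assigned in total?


Unit propagation repeatedly assigns the literal in any unit clause, then simplifies.
Assignments in order: x3 = F.
No further unit clauses remain.
Total variables assigned = 1.

1


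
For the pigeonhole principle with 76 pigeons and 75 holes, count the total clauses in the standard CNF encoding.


The PHP encoding has two parts:
1) At-least-one-hole clauses: 76 (one per pigeon, each with 75 literals).
2) At-most-one-pigeon-per-hole clauses: 75 holes * C(76,2) = 75 * 2850 = 213750.
Total clauses = 76 + 213750 = 213826.

213826


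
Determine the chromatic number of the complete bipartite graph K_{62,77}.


K_{62,77} is bipartite by definition: the two parts are independent sets, with every edge crossing between them.
Color all vertices in one part with color 1 and all vertices in the other part with color 2.
Since the graph has at least one edge, one color does not suffice.
Chromatic number = 2.

2


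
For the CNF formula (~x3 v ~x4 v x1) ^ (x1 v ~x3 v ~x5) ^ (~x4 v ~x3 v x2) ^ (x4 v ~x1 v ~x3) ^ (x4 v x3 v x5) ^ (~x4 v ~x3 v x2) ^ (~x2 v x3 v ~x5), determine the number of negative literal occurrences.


Scan each clause for negated literals.
Clause 1: 2 negative; Clause 2: 2 negative; Clause 3: 2 negative; Clause 4: 2 negative; Clause 5: 0 negative; Clause 6: 2 negative; Clause 7: 2 negative.
Total negative literal occurrences = 12.

12


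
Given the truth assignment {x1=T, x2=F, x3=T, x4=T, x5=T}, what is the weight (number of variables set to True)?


The weight is the number of variables assigned True.
True variables: x1, x3, x4, x5.
Weight = 4.

4


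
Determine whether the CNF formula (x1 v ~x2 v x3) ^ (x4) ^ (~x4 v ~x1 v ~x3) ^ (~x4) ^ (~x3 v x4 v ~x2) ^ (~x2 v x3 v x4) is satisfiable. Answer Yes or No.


Check all 16 possible truth assignments.
Number of satisfying assignments found: 0.
The formula is unsatisfiable.

No


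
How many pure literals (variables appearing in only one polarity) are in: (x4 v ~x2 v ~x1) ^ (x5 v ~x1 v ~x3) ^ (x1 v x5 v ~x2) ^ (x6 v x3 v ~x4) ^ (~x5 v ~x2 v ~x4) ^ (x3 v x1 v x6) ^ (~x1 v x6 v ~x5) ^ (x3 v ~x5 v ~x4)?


A pure literal appears in only one polarity across all clauses.
Pure literals: x2 (negative only), x6 (positive only).
Count = 2.

2


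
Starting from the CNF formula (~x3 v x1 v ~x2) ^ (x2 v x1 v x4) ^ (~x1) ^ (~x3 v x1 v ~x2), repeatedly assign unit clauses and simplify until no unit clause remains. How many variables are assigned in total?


Unit propagation repeatedly assigns the literal in any unit clause, then simplifies.
Assignments in order: x1 = F.
No further unit clauses remain.
Total variables assigned = 1.

1


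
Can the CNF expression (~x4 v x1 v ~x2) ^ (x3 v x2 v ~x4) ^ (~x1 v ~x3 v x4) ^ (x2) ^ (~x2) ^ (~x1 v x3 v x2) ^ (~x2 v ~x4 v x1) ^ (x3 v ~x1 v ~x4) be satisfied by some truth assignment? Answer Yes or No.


Check all 16 possible truth assignments.
Number of satisfying assignments found: 0.
The formula is unsatisfiable.

No


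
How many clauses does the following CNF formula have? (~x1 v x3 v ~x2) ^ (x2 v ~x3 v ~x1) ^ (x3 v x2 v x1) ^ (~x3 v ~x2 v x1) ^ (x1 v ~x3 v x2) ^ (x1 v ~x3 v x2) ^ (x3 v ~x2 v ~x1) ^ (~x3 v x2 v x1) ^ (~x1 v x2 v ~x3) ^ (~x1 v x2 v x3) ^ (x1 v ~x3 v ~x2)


Each group enclosed in parentheses joined by ^ is one clause.
Counting the conjuncts: 11 clauses.

11


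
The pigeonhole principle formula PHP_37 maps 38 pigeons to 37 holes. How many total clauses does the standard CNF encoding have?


The PHP encoding has two parts:
1) At-least-one-hole clauses: 38 (one per pigeon, each with 37 literals).
2) At-most-one-pigeon-per-hole clauses: 37 holes * C(38,2) = 37 * 703 = 26011.
Total clauses = 38 + 26011 = 26049.

26049


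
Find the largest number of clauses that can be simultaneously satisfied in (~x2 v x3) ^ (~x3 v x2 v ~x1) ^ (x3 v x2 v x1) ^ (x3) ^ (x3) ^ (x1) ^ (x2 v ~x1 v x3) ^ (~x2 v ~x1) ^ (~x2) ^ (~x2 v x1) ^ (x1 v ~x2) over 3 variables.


Enumerate all 8 truth assignments.
For each, count how many of the 11 clauses are satisfied.
The formula is not fully satisfiable, so the maximum is below 11.
Maximum simultaneously satisfiable clauses = 10.

10


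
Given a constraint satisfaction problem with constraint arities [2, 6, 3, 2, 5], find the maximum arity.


The arities are: 2, 6, 3, 2, 5.
Scan for the maximum value.
Maximum arity = 6.

6


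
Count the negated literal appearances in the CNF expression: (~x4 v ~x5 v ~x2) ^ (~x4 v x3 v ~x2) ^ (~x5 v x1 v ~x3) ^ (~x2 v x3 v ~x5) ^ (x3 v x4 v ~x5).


Scan each clause for negated literals.
Clause 1: 3 negative; Clause 2: 2 negative; Clause 3: 2 negative; Clause 4: 2 negative; Clause 5: 1 negative.
Total negative literal occurrences = 10.

10


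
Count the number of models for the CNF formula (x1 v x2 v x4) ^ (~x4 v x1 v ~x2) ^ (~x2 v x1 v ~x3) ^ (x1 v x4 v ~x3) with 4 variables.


Enumerate all 16 truth assignments over 4 variables.
Test each against every clause.
Satisfying assignments found: 11.

11


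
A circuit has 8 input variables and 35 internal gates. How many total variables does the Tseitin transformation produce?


The Tseitin transformation introduces one auxiliary variable per gate.
Total variables = inputs + gates = 8 + 35 = 43.

43


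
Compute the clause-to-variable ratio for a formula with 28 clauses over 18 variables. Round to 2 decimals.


Clause-to-variable ratio = clauses / variables.
28 / 18 = 1.56.

1.56


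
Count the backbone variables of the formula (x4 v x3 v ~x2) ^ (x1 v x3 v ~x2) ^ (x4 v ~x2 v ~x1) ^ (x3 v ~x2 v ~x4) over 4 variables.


Find all satisfying assignments: 11 model(s).
Check which variables have the same value in every model.
No variable is fixed across all models.
Backbone size = 0.

0


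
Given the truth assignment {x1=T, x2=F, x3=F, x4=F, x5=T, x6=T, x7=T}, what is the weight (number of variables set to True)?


The weight is the number of variables assigned True.
True variables: x1, x5, x6, x7.
Weight = 4.

4


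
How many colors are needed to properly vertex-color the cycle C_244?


A cycle on an even number of vertices is bipartite: alternate two colors around the cycle.
Since 244 is even, two colors suffice, and at least two are needed because the graph has edges.
Chromatic number = 2.

2


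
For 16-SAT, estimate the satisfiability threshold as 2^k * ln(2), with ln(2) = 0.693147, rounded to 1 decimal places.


Using the asymptotic formula: threshold ~ 2^k * ln(2).
2^16 = 65536.
65536 * 0.693147 = 45426.1.

45426.1


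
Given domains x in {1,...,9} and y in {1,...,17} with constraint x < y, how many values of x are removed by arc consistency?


For the constraint x < y, x needs a supporting value in y's domain.
x can be at most 16 (one less than y's maximum).
Valid x values from domain: 9 out of 9.
Pruned = 9 - 9 = 0.

0


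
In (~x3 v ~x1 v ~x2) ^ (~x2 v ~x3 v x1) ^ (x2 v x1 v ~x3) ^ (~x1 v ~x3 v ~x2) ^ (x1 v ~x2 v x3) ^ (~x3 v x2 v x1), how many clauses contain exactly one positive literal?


A definite clause has exactly one positive literal.
Clause 1: 0 positive -> not definite
Clause 2: 1 positive -> definite
Clause 3: 2 positive -> not definite
Clause 4: 0 positive -> not definite
Clause 5: 2 positive -> not definite
Clause 6: 2 positive -> not definite
Definite clause count = 1.

1


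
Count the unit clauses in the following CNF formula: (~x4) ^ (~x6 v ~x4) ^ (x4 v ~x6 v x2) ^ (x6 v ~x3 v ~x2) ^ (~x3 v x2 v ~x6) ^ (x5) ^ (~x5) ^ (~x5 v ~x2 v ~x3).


A unit clause contains exactly one literal.
Unit clauses found: (~x4), (x5), (~x5).
Count = 3.

3


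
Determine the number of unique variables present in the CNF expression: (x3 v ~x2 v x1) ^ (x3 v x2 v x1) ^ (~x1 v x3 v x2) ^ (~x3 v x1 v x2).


Identify each distinct variable in the formula.
Variables found: x1, x2, x3.
Total distinct variables = 3.

3


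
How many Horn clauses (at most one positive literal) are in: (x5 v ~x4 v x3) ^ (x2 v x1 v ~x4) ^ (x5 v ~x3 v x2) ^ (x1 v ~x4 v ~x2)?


A Horn clause has at most one positive literal.
Clause 1: 2 positive lit(s) -> not Horn
Clause 2: 2 positive lit(s) -> not Horn
Clause 3: 2 positive lit(s) -> not Horn
Clause 4: 1 positive lit(s) -> Horn
Total Horn clauses = 1.

1


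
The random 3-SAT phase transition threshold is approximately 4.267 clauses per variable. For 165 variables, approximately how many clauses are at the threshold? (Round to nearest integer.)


The 3-SAT phase transition occurs at approximately 4.267 clauses per variable.
m = 4.267 * 165 = 704.055.
Rounded to nearest integer: 704.

704


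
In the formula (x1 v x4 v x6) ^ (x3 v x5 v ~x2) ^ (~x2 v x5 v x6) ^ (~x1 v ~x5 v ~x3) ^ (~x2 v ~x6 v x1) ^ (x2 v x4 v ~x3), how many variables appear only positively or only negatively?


A pure literal appears in only one polarity across all clauses.
Pure literals: x4 (positive only).
Count = 1.

1


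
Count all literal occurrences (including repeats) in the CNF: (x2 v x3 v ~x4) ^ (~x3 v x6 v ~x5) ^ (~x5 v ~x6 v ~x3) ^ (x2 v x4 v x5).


Clause lengths: 3, 3, 3, 3.
Sum = 3 + 3 + 3 + 3 = 12.

12


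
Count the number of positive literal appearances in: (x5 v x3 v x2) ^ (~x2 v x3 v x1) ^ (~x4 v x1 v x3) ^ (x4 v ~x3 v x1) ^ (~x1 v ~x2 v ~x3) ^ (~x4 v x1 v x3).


Scan each clause for unnegated literals.
Clause 1: 3 positive; Clause 2: 2 positive; Clause 3: 2 positive; Clause 4: 2 positive; Clause 5: 0 positive; Clause 6: 2 positive.
Total positive literal occurrences = 11.

11


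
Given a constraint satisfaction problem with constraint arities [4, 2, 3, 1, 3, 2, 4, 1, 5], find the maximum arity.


The arities are: 4, 2, 3, 1, 3, 2, 4, 1, 5.
Scan for the maximum value.
Maximum arity = 5.

5


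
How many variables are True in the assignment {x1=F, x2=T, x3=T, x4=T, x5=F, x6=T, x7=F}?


The weight is the number of variables assigned True.
True variables: x2, x3, x4, x6.
Weight = 4.

4


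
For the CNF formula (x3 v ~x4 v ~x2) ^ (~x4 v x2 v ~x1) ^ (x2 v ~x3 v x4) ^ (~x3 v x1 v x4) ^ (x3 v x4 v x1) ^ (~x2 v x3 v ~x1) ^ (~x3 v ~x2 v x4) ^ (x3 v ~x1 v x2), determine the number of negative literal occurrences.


Scan each clause for negated literals.
Clause 1: 2 negative; Clause 2: 2 negative; Clause 3: 1 negative; Clause 4: 1 negative; Clause 5: 0 negative; Clause 6: 2 negative; Clause 7: 2 negative; Clause 8: 1 negative.
Total negative literal occurrences = 11.

11


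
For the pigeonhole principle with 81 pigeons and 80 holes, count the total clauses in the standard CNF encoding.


The PHP encoding has two parts:
1) At-least-one-hole clauses: 81 (one per pigeon, each with 80 literals).
2) At-most-one-pigeon-per-hole clauses: 80 holes * C(81,2) = 80 * 3240 = 259200.
Total clauses = 81 + 259200 = 259281.

259281


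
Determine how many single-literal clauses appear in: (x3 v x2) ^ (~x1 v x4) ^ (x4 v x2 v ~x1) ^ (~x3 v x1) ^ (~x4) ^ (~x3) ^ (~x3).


A unit clause contains exactly one literal.
Unit clauses found: (~x4), (~x3), (~x3).
Count = 3.

3


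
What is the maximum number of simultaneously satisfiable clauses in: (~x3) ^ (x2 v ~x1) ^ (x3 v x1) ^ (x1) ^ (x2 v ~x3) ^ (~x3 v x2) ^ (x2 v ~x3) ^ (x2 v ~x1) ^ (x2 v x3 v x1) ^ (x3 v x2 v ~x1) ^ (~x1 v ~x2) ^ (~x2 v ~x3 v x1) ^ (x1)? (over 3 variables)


Enumerate all 8 truth assignments.
For each, count how many of the 13 clauses are satisfied.
The formula is not fully satisfiable, so the maximum is below 13.
Maximum simultaneously satisfiable clauses = 12.

12


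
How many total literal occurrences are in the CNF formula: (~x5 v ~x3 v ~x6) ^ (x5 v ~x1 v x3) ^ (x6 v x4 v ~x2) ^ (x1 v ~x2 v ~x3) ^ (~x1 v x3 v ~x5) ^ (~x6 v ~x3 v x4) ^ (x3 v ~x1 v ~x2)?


Clause lengths: 3, 3, 3, 3, 3, 3, 3.
Sum = 3 + 3 + 3 + 3 + 3 + 3 + 3 = 21.

21


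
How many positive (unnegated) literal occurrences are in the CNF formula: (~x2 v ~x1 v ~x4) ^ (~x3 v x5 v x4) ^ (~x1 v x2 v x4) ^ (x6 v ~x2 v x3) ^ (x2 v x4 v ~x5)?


Scan each clause for unnegated literals.
Clause 1: 0 positive; Clause 2: 2 positive; Clause 3: 2 positive; Clause 4: 2 positive; Clause 5: 2 positive.
Total positive literal occurrences = 8.

8


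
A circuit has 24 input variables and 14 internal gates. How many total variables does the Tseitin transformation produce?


The Tseitin transformation introduces one auxiliary variable per gate.
Total variables = inputs + gates = 24 + 14 = 38.

38


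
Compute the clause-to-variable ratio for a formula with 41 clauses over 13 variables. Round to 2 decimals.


Clause-to-variable ratio = clauses / variables.
41 / 13 = 3.15.

3.15


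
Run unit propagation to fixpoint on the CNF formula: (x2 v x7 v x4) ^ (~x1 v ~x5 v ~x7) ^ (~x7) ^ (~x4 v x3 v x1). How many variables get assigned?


Unit propagation repeatedly assigns the literal in any unit clause, then simplifies.
Assignments in order: x7 = F.
No further unit clauses remain.
Total variables assigned = 1.

1


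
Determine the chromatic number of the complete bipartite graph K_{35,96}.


K_{35,96} is bipartite by definition: the two parts are independent sets, with every edge crossing between them.
Color all vertices in one part with color 1 and all vertices in the other part with color 2.
Since the graph has at least one edge, one color does not suffice.
Chromatic number = 2.

2


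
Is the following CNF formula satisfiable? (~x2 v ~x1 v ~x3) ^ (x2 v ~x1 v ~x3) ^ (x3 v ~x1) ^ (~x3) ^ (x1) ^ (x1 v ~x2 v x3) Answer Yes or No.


Check all 8 possible truth assignments.
Number of satisfying assignments found: 0.
The formula is unsatisfiable.

No


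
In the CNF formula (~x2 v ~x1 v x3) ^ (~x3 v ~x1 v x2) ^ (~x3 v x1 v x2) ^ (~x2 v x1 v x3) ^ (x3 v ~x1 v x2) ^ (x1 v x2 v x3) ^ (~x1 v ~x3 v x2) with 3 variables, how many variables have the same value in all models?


Find all satisfying assignments: 2 model(s).
Check which variables have the same value in every model.
Fixed variables: x2=T, x3=T.
Backbone size = 2.

2


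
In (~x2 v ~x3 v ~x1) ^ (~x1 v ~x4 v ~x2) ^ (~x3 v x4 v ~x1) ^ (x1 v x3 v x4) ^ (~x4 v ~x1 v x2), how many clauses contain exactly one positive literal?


A definite clause has exactly one positive literal.
Clause 1: 0 positive -> not definite
Clause 2: 0 positive -> not definite
Clause 3: 1 positive -> definite
Clause 4: 3 positive -> not definite
Clause 5: 1 positive -> definite
Definite clause count = 2.

2


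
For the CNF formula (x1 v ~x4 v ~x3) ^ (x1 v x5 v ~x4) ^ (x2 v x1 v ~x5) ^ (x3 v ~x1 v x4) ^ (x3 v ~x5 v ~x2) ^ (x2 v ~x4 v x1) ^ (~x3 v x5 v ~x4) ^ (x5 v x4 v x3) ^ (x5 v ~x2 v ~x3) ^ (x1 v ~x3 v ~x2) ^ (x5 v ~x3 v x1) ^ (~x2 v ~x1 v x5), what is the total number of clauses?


Each group enclosed in parentheses joined by ^ is one clause.
Counting the conjuncts: 12 clauses.

12


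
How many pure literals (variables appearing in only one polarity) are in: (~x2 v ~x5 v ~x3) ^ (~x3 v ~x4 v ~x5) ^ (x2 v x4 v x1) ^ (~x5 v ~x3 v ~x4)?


A pure literal appears in only one polarity across all clauses.
Pure literals: x1 (positive only), x3 (negative only), x5 (negative only).
Count = 3.

3


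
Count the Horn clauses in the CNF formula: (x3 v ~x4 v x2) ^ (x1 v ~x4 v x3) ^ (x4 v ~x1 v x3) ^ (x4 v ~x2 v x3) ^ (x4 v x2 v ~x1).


A Horn clause has at most one positive literal.
Clause 1: 2 positive lit(s) -> not Horn
Clause 2: 2 positive lit(s) -> not Horn
Clause 3: 2 positive lit(s) -> not Horn
Clause 4: 2 positive lit(s) -> not Horn
Clause 5: 2 positive lit(s) -> not Horn
Total Horn clauses = 0.

0


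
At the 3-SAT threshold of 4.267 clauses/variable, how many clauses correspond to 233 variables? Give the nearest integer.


The 3-SAT phase transition occurs at approximately 4.267 clauses per variable.
m = 4.267 * 233 = 994.211.
Rounded to nearest integer: 994.

994


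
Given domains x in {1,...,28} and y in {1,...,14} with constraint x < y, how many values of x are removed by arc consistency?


For the constraint x < y, x needs a supporting value in y's domain.
x can be at most 13 (one less than y's maximum).
Valid x values from domain: 13 out of 28.
Pruned = 28 - 13 = 15.

15


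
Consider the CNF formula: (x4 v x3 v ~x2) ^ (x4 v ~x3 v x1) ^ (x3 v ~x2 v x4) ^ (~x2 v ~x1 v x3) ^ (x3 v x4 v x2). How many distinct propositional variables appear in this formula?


Identify each distinct variable in the formula.
Variables found: x1, x2, x3, x4.
Total distinct variables = 4.

4


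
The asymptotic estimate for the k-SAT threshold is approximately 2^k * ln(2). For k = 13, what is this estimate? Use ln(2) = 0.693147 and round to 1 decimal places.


Using the asymptotic formula: threshold ~ 2^k * ln(2).
2^13 = 8192.
8192 * 0.693147 = 5678.3.

5678.3


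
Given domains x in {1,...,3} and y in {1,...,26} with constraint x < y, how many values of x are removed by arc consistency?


For the constraint x < y, x needs a supporting value in y's domain.
x can be at most 25 (one less than y's maximum).
Valid x values from domain: 3 out of 3.
Pruned = 3 - 3 = 0.

0


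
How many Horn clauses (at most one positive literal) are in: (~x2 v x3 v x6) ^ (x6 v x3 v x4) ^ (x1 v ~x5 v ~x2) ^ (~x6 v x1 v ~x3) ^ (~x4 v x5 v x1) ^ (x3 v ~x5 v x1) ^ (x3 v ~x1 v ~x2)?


A Horn clause has at most one positive literal.
Clause 1: 2 positive lit(s) -> not Horn
Clause 2: 3 positive lit(s) -> not Horn
Clause 3: 1 positive lit(s) -> Horn
Clause 4: 1 positive lit(s) -> Horn
Clause 5: 2 positive lit(s) -> not Horn
Clause 6: 2 positive lit(s) -> not Horn
Clause 7: 1 positive lit(s) -> Horn
Total Horn clauses = 3.

3


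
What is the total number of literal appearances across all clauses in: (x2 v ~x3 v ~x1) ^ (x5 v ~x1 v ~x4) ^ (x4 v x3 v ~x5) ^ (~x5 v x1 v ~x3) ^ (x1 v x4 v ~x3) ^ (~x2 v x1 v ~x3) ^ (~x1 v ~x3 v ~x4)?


Clause lengths: 3, 3, 3, 3, 3, 3, 3.
Sum = 3 + 3 + 3 + 3 + 3 + 3 + 3 = 21.

21


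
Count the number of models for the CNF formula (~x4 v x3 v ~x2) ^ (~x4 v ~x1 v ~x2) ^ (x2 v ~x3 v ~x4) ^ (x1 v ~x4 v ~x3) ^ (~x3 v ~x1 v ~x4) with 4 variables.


Enumerate all 16 truth assignments over 4 variables.
Test each against every clause.
Satisfying assignments found: 10.

10


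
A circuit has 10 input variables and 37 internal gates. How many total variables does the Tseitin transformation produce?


The Tseitin transformation introduces one auxiliary variable per gate.
Total variables = inputs + gates = 10 + 37 = 47.

47


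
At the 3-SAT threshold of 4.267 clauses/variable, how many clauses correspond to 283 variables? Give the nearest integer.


The 3-SAT phase transition occurs at approximately 4.267 clauses per variable.
m = 4.267 * 283 = 1207.561.
Rounded to nearest integer: 1208.

1208


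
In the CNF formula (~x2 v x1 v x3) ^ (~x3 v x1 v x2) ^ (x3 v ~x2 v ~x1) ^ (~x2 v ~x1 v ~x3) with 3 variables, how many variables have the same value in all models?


Find all satisfying assignments: 4 model(s).
Check which variables have the same value in every model.
No variable is fixed across all models.
Backbone size = 0.

0


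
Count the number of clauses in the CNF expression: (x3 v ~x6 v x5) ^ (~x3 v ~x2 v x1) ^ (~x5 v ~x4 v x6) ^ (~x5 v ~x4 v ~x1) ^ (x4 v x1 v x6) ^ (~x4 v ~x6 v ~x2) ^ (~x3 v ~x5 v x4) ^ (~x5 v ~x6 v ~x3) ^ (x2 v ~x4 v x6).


Each group enclosed in parentheses joined by ^ is one clause.
Counting the conjuncts: 9 clauses.

9


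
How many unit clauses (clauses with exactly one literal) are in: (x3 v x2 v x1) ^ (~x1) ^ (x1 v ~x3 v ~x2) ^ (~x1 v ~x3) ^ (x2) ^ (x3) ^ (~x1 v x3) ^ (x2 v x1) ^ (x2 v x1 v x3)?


A unit clause contains exactly one literal.
Unit clauses found: (~x1), (x2), (x3).
Count = 3.

3


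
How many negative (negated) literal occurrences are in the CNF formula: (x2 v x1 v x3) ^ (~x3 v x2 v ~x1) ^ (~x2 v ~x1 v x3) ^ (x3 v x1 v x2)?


Scan each clause for negated literals.
Clause 1: 0 negative; Clause 2: 2 negative; Clause 3: 2 negative; Clause 4: 0 negative.
Total negative literal occurrences = 4.

4


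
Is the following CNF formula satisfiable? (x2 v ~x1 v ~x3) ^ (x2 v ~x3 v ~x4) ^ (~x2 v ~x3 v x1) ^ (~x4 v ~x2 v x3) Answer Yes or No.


Check all 16 possible truth assignments.
Number of satisfying assignments found: 9.
The formula is satisfiable.

Yes


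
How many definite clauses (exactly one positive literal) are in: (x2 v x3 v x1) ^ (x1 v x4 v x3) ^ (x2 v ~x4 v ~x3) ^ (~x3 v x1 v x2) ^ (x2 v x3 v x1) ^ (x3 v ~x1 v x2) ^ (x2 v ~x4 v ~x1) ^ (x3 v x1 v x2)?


A definite clause has exactly one positive literal.
Clause 1: 3 positive -> not definite
Clause 2: 3 positive -> not definite
Clause 3: 1 positive -> definite
Clause 4: 2 positive -> not definite
Clause 5: 3 positive -> not definite
Clause 6: 2 positive -> not definite
Clause 7: 1 positive -> definite
Clause 8: 3 positive -> not definite
Definite clause count = 2.

2


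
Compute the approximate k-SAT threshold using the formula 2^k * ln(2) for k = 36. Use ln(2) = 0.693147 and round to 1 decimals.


Using the asymptotic formula: threshold ~ 2^k * ln(2).
2^36 = 68719476736.
68719476736 * 0.693147 = 47632699141.1.

47632699141.1
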